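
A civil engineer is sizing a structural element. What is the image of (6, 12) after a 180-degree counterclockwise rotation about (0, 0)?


Transformation: rotation about the origin
Original point: (6, 12)
Rule for 180 deg: (x, y) -> (-x, -y)
Apply: (6, 12) -> (-6, -12)
(-6, -12)


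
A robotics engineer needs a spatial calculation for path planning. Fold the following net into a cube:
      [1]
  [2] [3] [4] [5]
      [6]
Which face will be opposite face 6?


Net: cross layout. Take square 3 as the base (bottom).
Fold the four squares in the horizontal row up around 3: 2 -> left, 4 -> right, 5 wraps to the top.
Fold 1 and 6 up from 3: 1 -> back, 6 -> front.
Opposite pairs are therefore: (1, 6), (2, 4), (3, 5).
Face 6 is opposite face 1.
face 1


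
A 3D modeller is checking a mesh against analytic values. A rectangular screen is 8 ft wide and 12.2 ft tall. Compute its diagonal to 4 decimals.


Shape: rectangle (diagonal via Pythagoras)
Sides: 8 ft and 12.2 ft
Formula: d = sqrt(l^2 + w^2)
l^2 = 64, w^2 = 148.84
l^2 + w^2 = 212.84
d = sqrt(212.84)
d = 14.589
14.589 ft


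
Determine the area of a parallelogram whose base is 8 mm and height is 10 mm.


Shape: parallelogram
Base b = 8 mm, Height h = 10 mm
Formula: A = b * h
A = 8 * 10
A = 80
80 mm^2


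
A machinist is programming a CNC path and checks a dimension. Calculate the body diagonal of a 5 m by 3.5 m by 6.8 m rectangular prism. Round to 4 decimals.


Shape: rectangular box (space diagonal)
l = 5 m, w = 3.5 m, h = 6.8 m
Visualize: the diagonal of the base, then a right triangle with that diagonal and the height.
Formula: d = sqrt(l^2 + w^2 + h^2)
l^2 + w^2 + h^2 = 25 + 12.25 + 46.24 = 83.49
d = sqrt(83.49)
d = 9.1373
9.1373 m


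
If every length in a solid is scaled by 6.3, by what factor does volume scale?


Linear scale factor k = 6.3
Rule: under a linear scaling by k, volumes scale by k^3.
k^3 = 6.3 * 6.3 * 6.3
k^3 = 39.69 * 6.3
k^3 = 250.047
Volume scales by a factor of 250.047.
250.047 (dimensionless)


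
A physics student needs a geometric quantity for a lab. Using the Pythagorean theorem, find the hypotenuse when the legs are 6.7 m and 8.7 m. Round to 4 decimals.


Shape: right triangle
Legs a = 6.7 m, b = 8.7 m
Formula: c = sqrt(a^2 + b^2)
a^2 = 44.89, b^2 = 75.69
a^2 + b^2 = 120.58
c = sqrt(120.58)
c = 10.9809
10.9809 m


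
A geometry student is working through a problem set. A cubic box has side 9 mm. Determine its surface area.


Shape: cube
Side s = 9 mm
A cube has 6 square faces.
Formula: SA = 6 * s^2
s^2 = 81
SA = 6 * 81
SA = 486
486 mm^2


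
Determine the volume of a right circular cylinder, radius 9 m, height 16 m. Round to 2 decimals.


Shape: cylinder
Radius r = 9 m, Height h = 16 m
Formula: V = pi * r^2 * h
r^2 = 81
V = pi * 81 * 16
V = 1296 * pi
V = 4071.5
4071.5 m^3


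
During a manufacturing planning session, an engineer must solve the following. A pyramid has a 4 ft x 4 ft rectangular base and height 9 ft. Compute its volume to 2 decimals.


Shape: rectangular pyramid
Base: 4 ft x 4 ft, Height h = 9 ft
Formula: V = (1/3) * base_area * h
base_area = 4 * 4 = 16
base_area * h = 16 * 9 = 144
V = 144 / 3
V = 48
48 ft^3


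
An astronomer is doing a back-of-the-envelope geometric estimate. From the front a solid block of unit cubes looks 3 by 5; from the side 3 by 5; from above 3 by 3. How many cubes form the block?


Orthographic views of a solid rectangular block:
Front view 3 x 5 -> length = 3, height = 5
Side view 3 x 5 -> width = 3, height = 5 (consistent)
Top view 3 x 3 -> confirms length = 3, width = 3
The block is 3 x 3 x 5.
Total unit cubes = 3 * 3 * 5 = 45
45 unit cubes


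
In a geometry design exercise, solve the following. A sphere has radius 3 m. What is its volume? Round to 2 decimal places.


Shape: sphere
Radius r = 3 m
Formula: V = (4/3) * pi * r^3
r^3 = 27
(4/3) * 27 = 36
V = 36 * pi
V = 113.1
113.1 m^3


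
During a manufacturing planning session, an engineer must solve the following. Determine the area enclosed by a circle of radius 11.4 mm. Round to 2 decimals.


Shape: circle
Radius r = 11.4 mm
Formula: A = pi * r^2
r^2 = 11.4^2 = 129.96
A = pi * 129.96
A = 408.28
408.28 mm^2


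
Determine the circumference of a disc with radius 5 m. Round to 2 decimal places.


Shape: circle
Radius r = 5 m
Formula: C = 2 * pi * r
C = 2 * pi * 5
C = 10 * pi
C = 31.42
31.42 m


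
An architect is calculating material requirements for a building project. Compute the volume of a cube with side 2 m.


Shape: cube
Side s = 2 m
Formula: V = s^3
V = 2 * 2 * 2
V = 4 * 2
V = 8
8 m^3


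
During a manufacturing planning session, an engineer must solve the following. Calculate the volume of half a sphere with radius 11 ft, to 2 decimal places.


Shape: hemisphere (half of a sphere)
Radius r = 11 ft
Formula: V = (1/2) * (4/3) * pi * r^3 = (2/3) * pi * r^3
r^3 = 1331
(2/3) * 1331 = 887.333333
V = 887.333333 * pi
V = 2787.64
2787.64 ft^3


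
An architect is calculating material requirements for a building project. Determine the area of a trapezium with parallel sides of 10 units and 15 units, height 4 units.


Shape: trapezoid
Parallel sides a = 10 units, b = 15 units; Height h = 4 units
Formula: A = (a + b) * h / 2
a + b = 10 + 15 = 25
A = 25 * 4 / 2
A = 100 / 2
A = 50
50 units^2


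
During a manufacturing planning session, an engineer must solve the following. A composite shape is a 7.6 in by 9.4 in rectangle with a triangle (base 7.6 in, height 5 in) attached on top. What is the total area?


Composite shape: rectangle + triangle
Rectangle area = 7.6 * 9.4 = 71.44
Triangle area = 0.5 * 7.6 * 5 = 19
Total = 71.44 + 19
Total = 90.44
90.44 in^2


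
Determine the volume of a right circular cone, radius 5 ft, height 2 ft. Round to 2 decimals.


Shape: cone
Radius r = 5 ft, Height h = 2 ft
Formula: V = (1/3) * pi * r^2 * h
r^2 = 25
pi * r^2 * h = pi * 25 * 2 = 50 * pi
V = 50 * pi / 3
V = 52.36
52.36 ft^3


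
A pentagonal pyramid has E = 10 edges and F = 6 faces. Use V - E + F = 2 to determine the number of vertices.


Polyhedron: pentagonal pyramid
Euler's formula for convex polyhedra: V - E + F = 2
Given: E = 10 edges and F = 6 faces
Solve for V:
V = 2 + E - F = 2 + 10 - 6 = 6
6 vertices


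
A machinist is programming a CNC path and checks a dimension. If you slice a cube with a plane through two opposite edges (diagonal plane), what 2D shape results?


Solid: cube
Cutting plane: through two opposite edges (diagonal plane)
Visualize the intersection of the plane with the solid's surface.
The boundary of the cut region is a rectangle.
rectangle


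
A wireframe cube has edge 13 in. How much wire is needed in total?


Shape: cube
Side s = 13 in
A cube has 12 edges, all equal.
Formula: total edge length = 12 * s
Total = 12 * 13
Total = 156
156 in


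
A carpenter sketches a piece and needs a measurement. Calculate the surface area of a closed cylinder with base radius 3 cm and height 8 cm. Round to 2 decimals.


Shape: closed cylinder
Radius r = 3 cm, Height h = 8 cm
Formula: SA = 2*pi*r^2 + 2*pi*r*h = 2*pi*r*(r + h)
r + h = 11
2 * r * (r + h) = 2 * 3 * 11 = 66
SA = 66 * pi
SA = 207.35
207.35 cm^2


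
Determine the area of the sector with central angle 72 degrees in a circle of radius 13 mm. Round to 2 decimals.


Shape: circular sector
Radius r = 13 mm, Angle = 72 degrees
Formula: A = (angle/360) * pi * r^2
r^2 = 169
Fraction of circle = 72/360
A = (72/360) * pi * 169
A = 33.8 * pi
A = 106.19
106.19 mm^2


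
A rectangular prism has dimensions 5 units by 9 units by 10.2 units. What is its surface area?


Shape: rectangular prism
l = 5 units, w = 9 units, h = 10.2 units
Formula: SA = 2(lw + lh + wh)
lw = 45, lh = 51, wh = 91.8
lw + lh + wh = 187.8
SA = 2 * 187.8
SA = 375.6
375.6 units^2


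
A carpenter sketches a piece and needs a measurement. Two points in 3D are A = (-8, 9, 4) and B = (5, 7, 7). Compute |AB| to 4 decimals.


3D distance between two points
P1 = (-8, 9, 4), P2 = (5, 7, 7)
Formula: d = sqrt((x2-x1)^2 + (y2-y1)^2 + (z2-z1)^2)
dx = 5 - -8 = 13
dy = 7 - 9 = -2
dz = 7 - 4 = 3
dx^2 + dy^2 + dz^2 = 169 + 4 + 9 = 182
d = sqrt(182)
d = 13.4907
13.4907 units


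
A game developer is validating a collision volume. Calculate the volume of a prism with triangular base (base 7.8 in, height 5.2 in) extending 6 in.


Shape: triangular prism
Triangle base = 7.8 in, triangle height = 5.2 in, prism length L = 6 in
Formula: V = (1/2 * b * h_tri) * L
Cross-section area = 0.5 * 7.8 * 5.2 = 20.28
V = 20.28 * 6
V = 121.68
121.68 in^3


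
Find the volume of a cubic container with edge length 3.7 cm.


Shape: cube
Side s = 3.7 cm
Formula: V = s^3
V = 3.7 * 3.7 * 3.7
V = 13.69 * 3.7
V = 50.653
50.653 cm^3


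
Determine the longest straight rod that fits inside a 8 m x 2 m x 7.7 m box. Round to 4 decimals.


Shape: rectangular box (space diagonal)
l = 8 m, w = 2 m, h = 7.7 m
Visualize: the diagonal of the base, then a right triangle with that diagonal and the height.
Formula: d = sqrt(l^2 + w^2 + h^2)
l^2 + w^2 + h^2 = 64 + 4 + 59.29 = 127.29
d = sqrt(127.29)
d = 11.2823
11.2823 m


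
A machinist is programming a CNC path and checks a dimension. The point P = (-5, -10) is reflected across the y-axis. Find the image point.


Transformation: reflection
Original point: (-5, -10)
Rule for reflection over the y-axis: (x, y) -> (-x, y)
Apply: (-5, -10) -> (5, -10)
(5, -10)


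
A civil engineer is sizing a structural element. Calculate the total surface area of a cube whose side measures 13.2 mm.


Shape: cube
Side s = 13.2 mm
A cube has 6 square faces.
Formula: SA = 6 * s^2
s^2 = 174.24
SA = 6 * 174.24
SA = 1045.44
1045.44 mm^2


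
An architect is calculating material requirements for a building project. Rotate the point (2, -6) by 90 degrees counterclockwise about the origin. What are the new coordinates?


Transformation: rotation about the origin
Original point: (2, -6)
Rule for 90 deg counterclockwise: (x, y) -> (-y, x)
Apply: (2, -6) -> (6, 2)
(6, 2)


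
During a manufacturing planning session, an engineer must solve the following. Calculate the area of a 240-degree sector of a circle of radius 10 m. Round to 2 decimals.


Shape: circular sector
Radius r = 10 m, Angle = 240 degrees
Formula: A = (angle/360) * pi * r^2
r^2 = 100
Fraction of circle = 240/360
A = (240/360) * pi * 100
A = 66.666667 * pi
A = 209.44
209.44 m^2


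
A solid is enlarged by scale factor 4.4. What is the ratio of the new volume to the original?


Linear scale factor k = 4.4
Rule: under a linear scaling by k, volumes scale by k^3.
k^3 = 4.4 * 4.4 * 4.4
k^3 = 19.36 * 4.4
k^3 = 85.184
Volume scales by a factor of 85.184.
85.184 (dimensionless)


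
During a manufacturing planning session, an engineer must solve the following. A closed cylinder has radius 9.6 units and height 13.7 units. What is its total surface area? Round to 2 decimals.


Shape: closed cylinder
Radius r = 9.6 units, Height h = 13.7 units
Formula: SA = 2*pi*r^2 + 2*pi*r*h = 2*pi*r*(r + h)
r + h = 23.3
2 * r * (r + h) = 2 * 9.6 * 23.3 = 447.36
SA = 447.36 * pi
SA = 1405.42
1405.42 units^2


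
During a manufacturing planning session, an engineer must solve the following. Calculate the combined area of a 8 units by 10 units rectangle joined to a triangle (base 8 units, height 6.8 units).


Composite shape: rectangle + triangle
Rectangle area = 8 * 10 = 80
Triangle area = 0.5 * 8 * 6.8 = 27.2
Total = 80 + 27.2
Total = 107.2
107.2 units^2


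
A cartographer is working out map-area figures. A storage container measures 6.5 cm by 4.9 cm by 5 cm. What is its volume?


Shape: rectangular prism
l = 6.5 cm, w = 4.9 cm, h = 5 cm
Formula: V = l * w * h
V = 6.5 * 4.9 * 5
V = 31.85 * 5
V = 159.25
159.25 cm^3


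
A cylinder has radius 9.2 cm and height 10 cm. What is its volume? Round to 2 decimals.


Shape: cylinder
Radius r = 9.2 cm, Height h = 10 cm
Formula: V = pi * r^2 * h
r^2 = 84.64
V = pi * 84.64 * 10
V = 846.4 * pi
V = 2659.04
2659.04 cm^3


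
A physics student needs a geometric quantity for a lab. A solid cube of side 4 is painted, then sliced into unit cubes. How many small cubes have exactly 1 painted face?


Large cube: 4 x 4 x 4, cut into unit cubes.
n = 4, so n - 2 = 2
Cubes with 1 painted face lie in the interior of each face.
A cube has 6 faces; each contributes (n - 2)^2 = 4 such cubes.
Count = 6 * 4 = 24
24 unit cubes


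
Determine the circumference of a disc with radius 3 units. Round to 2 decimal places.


Shape: circle
Radius r = 3 units
Formula: C = 2 * pi * r
C = 2 * pi * 3
C = 6 * pi
C = 18.85
18.85 units


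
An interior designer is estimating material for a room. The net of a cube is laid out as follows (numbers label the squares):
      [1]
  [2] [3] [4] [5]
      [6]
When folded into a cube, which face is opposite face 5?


Net: cross layout. Take square 3 as the base (bottom).
Fold the four squares in the horizontal row up around 3: 2 -> left, 4 -> right, 5 wraps to the top.
Fold 1 and 6 up from 3: 1 -> back, 6 -> front.
Opposite pairs are therefore: (1, 6), (2, 4), (3, 5).
Face 5 is opposite face 3.
face 3


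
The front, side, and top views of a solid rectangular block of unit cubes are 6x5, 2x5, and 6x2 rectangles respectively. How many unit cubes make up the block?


Orthographic views of a solid rectangular block:
Front view 6 x 5 -> length = 6, height = 5
Side view 2 x 5 -> width = 2, height = 5 (consistent)
Top view 6 x 2 -> confirms length = 6, width = 2
The block is 6 x 2 x 5.
Total unit cubes = 6 * 2 * 5 = 60
60 unit cubes


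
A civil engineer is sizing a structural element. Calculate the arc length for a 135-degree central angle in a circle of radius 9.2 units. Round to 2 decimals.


Shape: circular arc
Radius r = 9.2 units, Angle = 135 degrees
Formula: L = (angle/360) * 2 * pi * r
2 * pi * r = 18.4 * pi
L = (135/360) * 18.4 * pi
L = 6.9 * pi
L = 21.68
21.68 units


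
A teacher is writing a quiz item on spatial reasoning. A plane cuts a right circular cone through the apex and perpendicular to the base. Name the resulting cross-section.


Solid: right circular cone
Cutting plane: through the apex and perpendicular to the base
Visualize the intersection of the plane with the solid's surface.
The boundary of the cut region is a isosceles triangle.
isosceles triangle


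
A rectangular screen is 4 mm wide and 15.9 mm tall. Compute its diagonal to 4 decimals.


Shape: rectangle (diagonal via Pythagoras)
Sides: 4 mm and 15.9 mm
Formula: d = sqrt(l^2 + w^2)
l^2 = 16, w^2 = 252.81
l^2 + w^2 = 268.81
d = sqrt(268.81)
d = 16.3954
16.3954 mm


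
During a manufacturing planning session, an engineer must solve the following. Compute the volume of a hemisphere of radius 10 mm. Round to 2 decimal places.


Shape: hemisphere (half of a sphere)
Radius r = 10 mm
Formula: V = (1/2) * (4/3) * pi * r^3 = (2/3) * pi * r^3
r^3 = 1000
(2/3) * 1000 = 666.666667
V = 666.666667 * pi
V = 2094.4
2094.4 mm^3


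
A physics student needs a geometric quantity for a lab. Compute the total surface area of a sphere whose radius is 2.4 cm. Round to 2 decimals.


Shape: sphere
Radius r = 2.4 cm
Formula: SA = 4 * pi * r^2
r^2 = 5.76
SA = 4 * pi * 5.76
SA = 23.04 * pi
SA = 72.38
72.38 cm^2


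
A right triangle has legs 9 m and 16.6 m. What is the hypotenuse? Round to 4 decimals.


Shape: right triangle
Legs a = 9 m, b = 16.6 m
Formula: c = sqrt(a^2 + b^2)
a^2 = 81, b^2 = 275.56
a^2 + b^2 = 356.56
c = sqrt(356.56)
c = 18.8828
18.8828 m


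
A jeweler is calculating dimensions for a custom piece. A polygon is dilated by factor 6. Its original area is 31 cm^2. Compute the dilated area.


Linear scale factor k = 6
Original area = 31 cm^2
Rule: under a linear scaling by k, areas scale by k^2.
k^2 = 6^2 = 36
New area = 31 * 36
New area = 1116
1116 cm^2


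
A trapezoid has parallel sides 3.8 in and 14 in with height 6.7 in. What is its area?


Shape: trapezoid
Parallel sides a = 3.8 in, b = 14 in; Height h = 6.7 in
Formula: A = (a + b) * h / 2
a + b = 3.8 + 14 = 17.8
A = 17.8 * 6.7 / 2
A = 119.26 / 2
A = 59.63
59.63 in^2


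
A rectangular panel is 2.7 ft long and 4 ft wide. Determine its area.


Shape: rectangle
Length l = 2.7 ft, Width w = 4 ft
Formula: A = l * w
A = 2.7 * 4
A = 10.8
10.8 ft^2


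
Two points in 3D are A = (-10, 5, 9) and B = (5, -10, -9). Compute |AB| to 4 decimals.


3D distance between two points
P1 = (-10, 5, 9), P2 = (5, -10, -9)
Formula: d = sqrt((x2-x1)^2 + (y2-y1)^2 + (z2-z1)^2)
dx = 5 - -10 = 15
dy = -10 - 5 = -15
dz = -9 - 9 = -18
dx^2 + dy^2 + dz^2 = 225 + 225 + 324 = 774
d = sqrt(774)
d = 27.8209
27.8209 units


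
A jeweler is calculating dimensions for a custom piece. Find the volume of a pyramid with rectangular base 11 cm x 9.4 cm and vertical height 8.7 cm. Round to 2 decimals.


Shape: rectangular pyramid
Base: 11 cm x 9.4 cm, Height h = 8.7 cm
Formula: V = (1/3) * base_area * h
base_area = 11 * 9.4 = 103.4
base_area * h = 103.4 * 8.7 = 899.58
V = 899.58 / 3
V = 299.86
299.86 cm^3


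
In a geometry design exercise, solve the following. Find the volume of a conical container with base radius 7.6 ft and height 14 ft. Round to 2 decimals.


Shape: cone
Radius r = 7.6 ft, Height h = 14 ft
Formula: V = (1/3) * pi * r^2 * h
r^2 = 57.76
pi * r^2 * h = pi * 57.76 * 14 = 808.64 * pi
V = 808.64 * pi / 3
V = 846.81
846.81 ft^3


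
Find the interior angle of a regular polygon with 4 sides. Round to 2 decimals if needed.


Shape: regular square (4 sides)
Formula: interior angle = (n - 2) * 180 / n
(n - 2) = 2
(n - 2) * 180 = 360
angle = 360 / 4
angle = 90
90 degrees


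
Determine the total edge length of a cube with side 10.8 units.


Shape: cube
Side s = 10.8 units
A cube has 12 edges, all equal.
Formula: total edge length = 12 * s
Total = 12 * 10.8
Total = 129.6
129.6 units


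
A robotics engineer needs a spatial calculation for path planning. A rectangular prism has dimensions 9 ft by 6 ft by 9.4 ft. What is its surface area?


Shape: rectangular prism
l = 9 ft, w = 6 ft, h = 9.4 ft
Formula: SA = 2(lw + lh + wh)
lw = 54, lh = 84.6, wh = 56.4
lw + lh + wh = 195
SA = 2 * 195
SA = 390
390 ft^2


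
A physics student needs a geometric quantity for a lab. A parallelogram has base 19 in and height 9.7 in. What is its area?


Shape: parallelogram
Base b = 19 in, Height h = 9.7 in
Formula: A = b * h
A = 19 * 9.7
A = 184.3
184.3 in^2


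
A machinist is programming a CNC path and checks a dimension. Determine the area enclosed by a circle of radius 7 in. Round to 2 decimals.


Shape: circle
Radius r = 7 in
Formula: A = pi * r^2
r^2 = 7^2 = 49
A = pi * 49
A = 153.94
153.94 in^2


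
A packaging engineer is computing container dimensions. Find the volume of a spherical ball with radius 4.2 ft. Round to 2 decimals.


Shape: sphere
Radius r = 4.2 ft
Formula: V = (4/3) * pi * r^3
r^3 = 74.088
(4/3) * 74.088 = 98.784
V = 98.784 * pi
V = 310.34
310.34 ft^3


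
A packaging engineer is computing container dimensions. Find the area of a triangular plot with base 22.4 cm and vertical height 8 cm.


Shape: triangle
Base b = 22.4 cm, Height h = 8 cm
Formula: A = (1/2) * b * h
A = 0.5 * 22.4 * 8
A = 0.5 * 179.2
A = 89.6
89.6 cm^2


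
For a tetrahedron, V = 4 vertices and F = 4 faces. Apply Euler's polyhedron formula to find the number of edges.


Polyhedron: tetrahedron
Euler's formula for convex polyhedra: V - E + F = 2
Given: V = 4 vertices and F = 4 faces
Solve for E:
E = V + F - 2 = 4 + 4 - 2 = 6
6 edges


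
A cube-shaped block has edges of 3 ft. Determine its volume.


Shape: cube
Side s = 3 ft
Formula: V = s^3
V = 3 * 3 * 3
V = 9 * 3
V = 27
27 ft^3


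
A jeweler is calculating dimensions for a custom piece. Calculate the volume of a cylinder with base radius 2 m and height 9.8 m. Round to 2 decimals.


Shape: cylinder
Radius r = 2 m, Height h = 9.8 m
Formula: V = pi * r^2 * h
r^2 = 4
V = pi * 4 * 9.8
V = 39.2 * pi
V = 123.15
123.15 m^3


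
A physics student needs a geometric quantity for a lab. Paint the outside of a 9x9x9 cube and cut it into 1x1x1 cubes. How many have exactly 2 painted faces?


Large cube: 9 x 9 x 9, cut into unit cubes.
n = 9, so n - 2 = 7
Cubes with 2 painted faces lie along the edges, excluding corners.
A cube has 12 edges; each contributes (n - 2) = 7 such cubes.
Count = 12 * 7 = 84
84 unit cubes


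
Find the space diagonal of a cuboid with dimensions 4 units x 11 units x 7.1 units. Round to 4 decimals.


Shape: rectangular box (space diagonal)
l = 4 units, w = 11 units, h = 7.1 units
Visualize: the diagonal of the base, then a right triangle with that diagonal and the height.
Formula: d = sqrt(l^2 + w^2 + h^2)
l^2 + w^2 + h^2 = 16 + 121 + 50.41 = 187.41
d = sqrt(187.41)
d = 13.6898
13.6898 units


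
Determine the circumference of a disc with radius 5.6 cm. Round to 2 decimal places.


Shape: circle
Radius r = 5.6 cm
Formula: C = 2 * pi * r
C = 2 * pi * 5.6
C = 11.2 * pi
C = 35.19
35.19 cm


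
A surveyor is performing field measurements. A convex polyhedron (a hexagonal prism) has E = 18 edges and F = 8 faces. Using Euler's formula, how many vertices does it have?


Polyhedron: hexagonal prism
Euler's formula for convex polyhedra: V - E + F = 2
Given: E = 18 edges and F = 8 faces
Solve for V:
V = 2 + E - F = 2 + 18 - 8 = 12
12 vertices


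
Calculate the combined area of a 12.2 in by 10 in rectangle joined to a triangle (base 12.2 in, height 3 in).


Composite shape: rectangle + triangle
Rectangle area = 12.2 * 10 = 122
Triangle area = 0.5 * 12.2 * 3 = 18.3
Total = 122 + 18.3
Total = 140.3
140.3 in^2


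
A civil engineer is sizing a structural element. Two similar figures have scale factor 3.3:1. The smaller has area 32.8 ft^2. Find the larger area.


Linear scale factor k = 3.3
Original area = 32.8 ft^2
Rule: under a linear scaling by k, areas scale by k^2.
k^2 = 3.3^2 = 10.89
New area = 32.8 * 10.89
New area = 357.192
357.192 ft^2


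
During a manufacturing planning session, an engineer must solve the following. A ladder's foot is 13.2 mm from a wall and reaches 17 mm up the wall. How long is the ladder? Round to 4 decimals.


Shape: right triangle
Legs a = 13.2 mm, b = 17 mm
Formula: c = sqrt(a^2 + b^2)
a^2 = 174.24, b^2 = 289
a^2 + b^2 = 463.24
c = sqrt(463.24)
c = 21.523
21.523 mm


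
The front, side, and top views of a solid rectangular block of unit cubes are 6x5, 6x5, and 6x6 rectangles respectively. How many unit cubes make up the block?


Orthographic views of a solid rectangular block:
Front view 6 x 5 -> length = 6, height = 5
Side view 6 x 5 -> width = 6, height = 5 (consistent)
Top view 6 x 6 -> confirms length = 6, width = 6
The block is 6 x 6 x 5.
Total unit cubes = 6 * 6 * 5 = 180
180 unit cubes


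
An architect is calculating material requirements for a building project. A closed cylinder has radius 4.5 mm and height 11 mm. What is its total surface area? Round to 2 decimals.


Shape: closed cylinder
Radius r = 4.5 mm, Height h = 11 mm
Formula: SA = 2*pi*r^2 + 2*pi*r*h = 2*pi*r*(r + h)
r + h = 15.5
2 * r * (r + h) = 2 * 4.5 * 15.5 = 139.5
SA = 139.5 * pi
SA = 438.25
438.25 mm^2


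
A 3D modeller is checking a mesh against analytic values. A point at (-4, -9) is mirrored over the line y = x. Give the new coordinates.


Transformation: reflection
Original point: (-4, -9)
Rule for reflection over y = x: (x, y) -> (y, x)
Apply: (-4, -9) -> (-9, -4)
(-9, -4)


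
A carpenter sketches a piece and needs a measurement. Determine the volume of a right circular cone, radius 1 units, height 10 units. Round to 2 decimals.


Shape: cone
Radius r = 1 units, Height h = 10 units
Formula: V = (1/3) * pi * r^2 * h
r^2 = 1
pi * r^2 * h = pi * 1 * 10 = 10 * pi
V = 10 * pi / 3
V = 10.47
10.47 units^3


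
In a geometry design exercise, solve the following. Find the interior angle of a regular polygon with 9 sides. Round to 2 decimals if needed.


Shape: regular nonagon (9 sides)
Formula: interior angle = (n - 2) * 180 / n
(n - 2) = 7
(n - 2) * 180 = 1260
angle = 1260 / 9
angle = 140
140 degrees


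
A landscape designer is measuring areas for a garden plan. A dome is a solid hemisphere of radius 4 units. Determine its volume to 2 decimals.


Shape: hemisphere (half of a sphere)
Radius r = 4 units
Formula: V = (1/2) * (4/3) * pi * r^3 = (2/3) * pi * r^3
r^3 = 64
(2/3) * 64 = 42.666667
V = 42.666667 * pi
V = 134.04
134.04 units^3


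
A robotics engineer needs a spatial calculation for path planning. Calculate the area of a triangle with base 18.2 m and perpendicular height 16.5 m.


Shape: triangle
Base b = 18.2 m, Height h = 16.5 m
Formula: A = (1/2) * b * h
A = 0.5 * 18.2 * 16.5
A = 0.5 * 300.3
A = 150.15
150.15 m^2


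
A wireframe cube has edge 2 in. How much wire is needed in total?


Shape: cube
Side s = 2 in
A cube has 12 edges, all equal.
Formula: total edge length = 12 * s
Total = 12 * 2
Total = 24
24 in


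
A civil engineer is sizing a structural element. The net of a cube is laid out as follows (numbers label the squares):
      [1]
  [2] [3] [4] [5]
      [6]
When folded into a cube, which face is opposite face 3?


Net: cross layout. Take square 3 as the base (bottom).
Fold the four squares in the horizontal row up around 3: 2 -> left, 4 -> right, 5 wraps to the top.
Fold 1 and 6 up from 3: 1 -> back, 6 -> front.
Opposite pairs are therefore: (1, 6), (2, 4), (3, 5).
Face 3 is opposite face 5.
face 5


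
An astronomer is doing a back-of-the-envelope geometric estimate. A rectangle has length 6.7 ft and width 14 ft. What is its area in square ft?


Shape: rectangle
Length l = 6.7 ft, Width w = 14 ft
Formula: A = l * w
A = 6.7 * 14
A = 93.8
93.8 ft^2


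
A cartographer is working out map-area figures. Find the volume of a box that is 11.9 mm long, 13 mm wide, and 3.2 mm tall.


Shape: rectangular prism
l = 11.9 mm, w = 13 mm, h = 3.2 mm
Formula: V = l * w * h
V = 11.9 * 13 * 3.2
V = 154.7 * 3.2
V = 495.04
495.04 mm^3


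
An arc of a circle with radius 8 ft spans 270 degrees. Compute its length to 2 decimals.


Shape: circular arc
Radius r = 8 ft, Angle = 270 degrees
Formula: L = (angle/360) * 2 * pi * r
2 * pi * r = 16 * pi
L = (270/360) * 16 * pi
L = 12 * pi
L = 37.7
37.7 ft


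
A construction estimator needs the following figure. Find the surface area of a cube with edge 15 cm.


Shape: cube
Side s = 15 cm
A cube has 6 square faces.
Formula: SA = 6 * s^2
s^2 = 225
SA = 6 * 225
SA = 1350
1350 cm^2


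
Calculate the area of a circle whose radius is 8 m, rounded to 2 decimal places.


Shape: circle
Radius r = 8 m
Formula: A = pi * r^2
r^2 = 8^2 = 64
A = pi * 64
A = 201.06
201.06 m^2


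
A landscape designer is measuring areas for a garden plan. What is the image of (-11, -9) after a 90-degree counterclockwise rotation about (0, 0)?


Transformation: rotation about the origin
Original point: (-11, -9)
Rule for 90 deg counterclockwise: (x, y) -> (-y, x)
Apply: (-11, -9) -> (9, -11)
(9, -11)


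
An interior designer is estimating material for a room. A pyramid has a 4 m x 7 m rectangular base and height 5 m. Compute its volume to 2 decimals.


Shape: rectangular pyramid
Base: 4 m x 7 m, Height h = 5 m
Formula: V = (1/3) * base_area * h
base_area = 4 * 7 = 28
base_area * h = 28 * 5 = 140
V = 140 / 3
V = 46.67
46.67 m^3


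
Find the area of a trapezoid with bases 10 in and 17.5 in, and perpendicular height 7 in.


Shape: trapezoid
Parallel sides a = 10 in, b = 17.5 in; Height h = 7 in
Formula: A = (a + b) * h / 2
a + b = 10 + 17.5 = 27.5
A = 27.5 * 7 / 2
A = 192.5 / 2
A = 96.25
96.25 in^2


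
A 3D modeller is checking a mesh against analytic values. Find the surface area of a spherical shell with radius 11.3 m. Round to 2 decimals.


Shape: sphere
Radius r = 11.3 m
Formula: SA = 4 * pi * r^2
r^2 = 127.69
SA = 4 * pi * 127.69
SA = 510.76 * pi
SA = 1604.6
1604.6 m^2


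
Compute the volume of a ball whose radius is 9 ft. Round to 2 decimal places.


Shape: sphere
Radius r = 9 ft
Formula: V = (4/3) * pi * r^3
r^3 = 729
(4/3) * 729 = 972
V = 972 * pi
V = 3053.63
3053.63 ft^3


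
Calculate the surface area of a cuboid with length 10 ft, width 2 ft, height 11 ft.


Shape: rectangular prism
l = 10 ft, w = 2 ft, h = 11 ft
Formula: SA = 2(lw + lh + wh)
lw = 20, lh = 110, wh = 22
lw + lh + wh = 152
SA = 2 * 152
SA = 304
304 ft^2


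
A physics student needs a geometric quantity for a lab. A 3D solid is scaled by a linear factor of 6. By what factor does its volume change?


Linear scale factor k = 6
Rule: under a linear scaling by k, volumes scale by k^3.
k^3 = 6 * 6 * 6
k^3 = 36 * 6
k^3 = 216
Volume scales by a factor of 216.
216 (dimensionless)


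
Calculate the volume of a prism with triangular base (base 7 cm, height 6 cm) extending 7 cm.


Shape: triangular prism
Triangle base = 7 cm, triangle height = 6 cm, prism length L = 7 cm
Formula: V = (1/2 * b * h_tri) * L
Cross-section area = 0.5 * 7 * 6 = 21
V = 21 * 7
V = 147
147 cm^3


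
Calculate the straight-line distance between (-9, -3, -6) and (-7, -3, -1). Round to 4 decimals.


3D distance between two points
P1 = (-9, -3, -6), P2 = (-7, -3, -1)
Formula: d = sqrt((x2-x1)^2 + (y2-y1)^2 + (z2-z1)^2)
dx = -7 - -9 = 2
dy = -3 - -3 = 0
dz = -1 - -6 = 5
dx^2 + dy^2 + dz^2 = 4 + 0 + 25 = 29
d = sqrt(29)
d = 5.3852
5.3852 units


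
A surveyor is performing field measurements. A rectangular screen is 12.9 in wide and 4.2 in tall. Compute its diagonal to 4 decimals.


Shape: rectangle (diagonal via Pythagoras)
Sides: 12.9 in and 4.2 in
Formula: d = sqrt(l^2 + w^2)
l^2 = 166.41, w^2 = 17.64
l^2 + w^2 = 184.05
d = sqrt(184.05)
d = 13.5665
13.5665 in


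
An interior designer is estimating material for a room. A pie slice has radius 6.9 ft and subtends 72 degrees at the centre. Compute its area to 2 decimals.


Shape: circular sector
Radius r = 6.9 ft, Angle = 72 degrees
Formula: A = (angle/360) * pi * r^2
r^2 = 47.61
Fraction of circle = 72/360
A = (72/360) * pi * 47.61
A = 9.522 * pi
A = 29.91
29.91 ft^2


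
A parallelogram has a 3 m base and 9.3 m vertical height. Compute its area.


Shape: parallelogram
Base b = 3 m, Height h = 9.3 m
Formula: A = b * h
A = 3 * 9.3
A = 27.9
27.9 m^2


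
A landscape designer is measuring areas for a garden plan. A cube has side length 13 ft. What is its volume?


Shape: cube
Side s = 13 ft
Formula: V = s^3
V = 13 * 13 * 13
V = 169 * 13
V = 2197
2197 ft^3


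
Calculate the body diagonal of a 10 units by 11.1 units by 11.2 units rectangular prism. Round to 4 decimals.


Shape: rectangular box (space diagonal)
l = 10 units, w = 11.1 units, h = 11.2 units
Visualize: the diagonal of the base, then a right triangle with that diagonal and the height.
Formula: d = sqrt(l^2 + w^2 + h^2)
l^2 + w^2 + h^2 = 100 + 123.21 + 125.44 = 348.65
d = sqrt(348.65)
d = 18.6722
18.6722 units


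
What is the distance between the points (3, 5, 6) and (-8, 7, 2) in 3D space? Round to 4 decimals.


3D distance between two points
P1 = (3, 5, 6), P2 = (-8, 7, 2)
Formula: d = sqrt((x2-x1)^2 + (y2-y1)^2 + (z2-z1)^2)
dx = -8 - 3 = -11
dy = 7 - 5 = 2
dz = 2 - 6 = -4
dx^2 + dy^2 + dz^2 = 121 + 4 + 16 = 141
d = sqrt(141)
d = 11.8743
11.8743 units


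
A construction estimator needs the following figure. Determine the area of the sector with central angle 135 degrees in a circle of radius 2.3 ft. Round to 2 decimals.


Shape: circular sector
Radius r = 2.3 ft, Angle = 135 degrees
Formula: A = (angle/360) * pi * r^2
r^2 = 5.29
Fraction of circle = 135/360
A = (135/360) * pi * 5.29
A = 1.98375 * pi
A = 6.23
6.23 ft^2


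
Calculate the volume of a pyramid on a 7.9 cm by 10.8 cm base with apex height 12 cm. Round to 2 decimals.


Shape: rectangular pyramid
Base: 7.9 cm x 10.8 cm, Height h = 12 cm
Formula: V = (1/3) * base_area * h
base_area = 7.9 * 10.8 = 85.32
base_area * h = 85.32 * 12 = 1023.84
V = 1023.84 / 3
V = 341.28
341.28 cm^3


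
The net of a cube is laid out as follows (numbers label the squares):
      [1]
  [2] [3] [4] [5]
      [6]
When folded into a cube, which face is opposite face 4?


Net: cross layout. Take square 3 as the base (bottom).
Fold the four squares in the horizontal row up around 3: 2 -> left, 4 -> right, 5 wraps to the top.
Fold 1 and 6 up from 3: 1 -> back, 6 -> front.
Opposite pairs are therefore: (1, 6), (2, 4), (3, 5).
Face 4 is opposite face 2.
face 2


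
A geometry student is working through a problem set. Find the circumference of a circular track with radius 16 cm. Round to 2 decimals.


Shape: circle
Radius r = 16 cm
Formula: C = 2 * pi * r
C = 2 * pi * 16
C = 32 * pi
C = 100.53
100.53 cm


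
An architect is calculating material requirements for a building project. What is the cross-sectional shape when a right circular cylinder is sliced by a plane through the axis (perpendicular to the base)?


Solid: right circular cylinder
Cutting plane: through the axis (perpendicular to the base)
Visualize the intersection of the plane with the solid's surface.
The boundary of the cut region is a rectangle.
rectangle


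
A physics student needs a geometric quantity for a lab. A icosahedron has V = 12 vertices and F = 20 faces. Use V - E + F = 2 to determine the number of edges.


Polyhedron: icosahedron
Euler's formula for convex polyhedra: V - E + F = 2
Given: V = 12 vertices and F = 20 faces
Solve for E:
E = V + F - 2 = 12 + 20 - 2 = 30
30 edges


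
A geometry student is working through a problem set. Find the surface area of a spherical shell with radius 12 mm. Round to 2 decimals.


Shape: sphere
Radius r = 12 mm
Formula: SA = 4 * pi * r^2
r^2 = 144
SA = 4 * pi * 144
SA = 576 * pi
SA = 1809.56
1809.56 mm^2


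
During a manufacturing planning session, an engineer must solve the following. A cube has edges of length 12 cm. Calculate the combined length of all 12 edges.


Shape: cube
Side s = 12 cm
A cube has 12 edges, all equal.
Formula: total edge length = 12 * s
Total = 12 * 12
Total = 144
144 cm


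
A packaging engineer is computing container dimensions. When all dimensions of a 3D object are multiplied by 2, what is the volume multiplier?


Linear scale factor k = 2
Rule: under a linear scaling by k, volumes scale by k^3.
k^3 = 2 * 2 * 2
k^3 = 4 * 2
k^3 = 8
Volume scales by a factor of 8.
8 (dimensionless)


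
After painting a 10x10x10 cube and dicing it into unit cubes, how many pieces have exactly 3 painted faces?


Large cube: 10 x 10 x 10, cut into unit cubes.
Cubes with 3 painted faces are at the corners. A cube always has 8 corners.
Count = 8
8 unit cubes


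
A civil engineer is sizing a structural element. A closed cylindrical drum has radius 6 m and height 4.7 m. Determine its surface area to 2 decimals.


Shape: closed cylinder
Radius r = 6 m, Height h = 4.7 m
Formula: SA = 2*pi*r^2 + 2*pi*r*h = 2*pi*r*(r + h)
r + h = 10.7
2 * r * (r + h) = 2 * 6 * 10.7 = 128.4
SA = 128.4 * pi
SA = 403.38
403.38 m^2


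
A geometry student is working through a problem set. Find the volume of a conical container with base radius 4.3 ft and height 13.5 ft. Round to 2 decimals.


Shape: cone
Radius r = 4.3 ft, Height h = 13.5 ft
Formula: V = (1/3) * pi * r^2 * h
r^2 = 18.49
pi * r^2 * h = pi * 18.49 * 13.5 = 249.615 * pi
V = 249.615 * pi / 3
V = 261.4
261.4 ft^3


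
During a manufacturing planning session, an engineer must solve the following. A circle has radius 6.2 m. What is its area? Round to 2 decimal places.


Shape: circle
Radius r = 6.2 m
Formula: A = pi * r^2
r^2 = 6.2^2 = 38.44
A = pi * 38.44
A = 120.76
120.76 m^2


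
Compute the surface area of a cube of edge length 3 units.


Shape: cube
Side s = 3 units
A cube has 6 square faces.
Formula: SA = 6 * s^2
s^2 = 9
SA = 6 * 9
SA = 54
54 units^2


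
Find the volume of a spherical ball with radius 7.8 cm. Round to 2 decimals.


Shape: sphere
Radius r = 7.8 cm
Formula: V = (4/3) * pi * r^3
r^3 = 474.552
(4/3) * 474.552 = 632.736
V = 632.736 * pi
V = 1987.8
1987.8 cm^3


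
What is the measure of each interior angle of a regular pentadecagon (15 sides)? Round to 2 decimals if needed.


Shape: regular pentadecagon (15 sides)
Formula: interior angle = (n - 2) * 180 / n
(n - 2) = 13
(n - 2) * 180 = 2340
angle = 2340 / 15
angle = 156
156 degrees


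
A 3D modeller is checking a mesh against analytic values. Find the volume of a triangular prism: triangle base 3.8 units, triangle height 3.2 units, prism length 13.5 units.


Shape: triangular prism
Triangle base = 3.8 units, triangle height = 3.2 units, prism length L = 13.5 units
Formula: V = (1/2 * b * h_tri) * L
Cross-section area = 0.5 * 3.8 * 3.2 = 6.08
V = 6.08 * 13.5
V = 82.08
82.08 units^3


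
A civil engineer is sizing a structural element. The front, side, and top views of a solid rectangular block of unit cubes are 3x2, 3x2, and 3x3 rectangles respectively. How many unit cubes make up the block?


Orthographic views of a solid rectangular block:
Front view 3 x 2 -> length = 3, height = 2
Side view 3 x 2 -> width = 3, height = 2 (consistent)
Top view 3 x 3 -> confirms length = 3, width = 3
The block is 3 x 3 x 2.
Total unit cubes = 3 * 3 * 2 = 18
18 unit cubes


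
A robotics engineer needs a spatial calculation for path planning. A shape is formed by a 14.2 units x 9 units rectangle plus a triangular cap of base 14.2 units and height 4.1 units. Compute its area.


Composite shape: rectangle + triangle
Rectangle area = 14.2 * 9 = 127.8
Triangle area = 0.5 * 14.2 * 4.1 = 29.11
Total = 127.8 + 29.11
Total = 156.91
156.91 units^2


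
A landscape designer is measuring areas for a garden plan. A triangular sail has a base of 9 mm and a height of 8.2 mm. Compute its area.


Shape: triangle
Base b = 9 mm, Height h = 8.2 mm
Formula: A = (1/2) * b * h
A = 0.5 * 9 * 8.2
A = 0.5 * 73.8
A = 36.9
36.9 mm^2


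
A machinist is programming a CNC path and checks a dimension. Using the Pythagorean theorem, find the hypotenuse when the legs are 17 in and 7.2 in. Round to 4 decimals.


Shape: right triangle
Legs a = 17 in, b = 7.2 in
Formula: c = sqrt(a^2 + b^2)
a^2 = 289, b^2 = 51.84
a^2 + b^2 = 340.84
c = sqrt(340.84)
c = 18.4619
18.4619 in


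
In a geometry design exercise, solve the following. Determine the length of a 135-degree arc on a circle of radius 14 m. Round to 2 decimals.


Shape: circular arc
Radius r = 14 m, Angle = 135 degrees
Formula: L = (angle/360) * 2 * pi * r
2 * pi * r = 28 * pi
L = (135/360) * 28 * pi
L = 10.5 * pi
L = 32.99
32.99 m


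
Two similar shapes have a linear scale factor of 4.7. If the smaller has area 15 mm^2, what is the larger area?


Linear scale factor k = 4.7
Original area = 15 mm^2
Rule: under a linear scaling by k, areas scale by k^2.
k^2 = 4.7^2 = 22.09
New area = 15 * 22.09
New area = 331.35
331.35 mm^2


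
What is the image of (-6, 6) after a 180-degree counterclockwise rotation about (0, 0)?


Transformation: rotation about the origin
Original point: (-6, 6)
Rule for 180 deg: (x, y) -> (-x, -y)
Apply: (-6, 6) -> (6, -6)
(6, -6)


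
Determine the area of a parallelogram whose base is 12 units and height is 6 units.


Shape: parallelogram
Base b = 12 units, Height h = 6 units
Formula: A = b * h
A = 12 * 6
A = 72
72 units^2


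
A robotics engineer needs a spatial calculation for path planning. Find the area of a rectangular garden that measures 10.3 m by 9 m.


Shape: rectangle
Length l = 10.3 m, Width w = 9 m
Formula: A = l * w
A = 10.3 * 9
A = 92.7
92.7 m^2


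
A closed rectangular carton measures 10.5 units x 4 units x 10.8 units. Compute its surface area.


Shape: rectangular prism
l = 10.5 units, w = 4 units, h = 10.8 units
Formula: SA = 2(lw + lh + wh)
lw = 42, lh = 113.4, wh = 43.2
lw + lh + wh = 198.6
SA = 2 * 198.6
SA = 397.2
397.2 units^2


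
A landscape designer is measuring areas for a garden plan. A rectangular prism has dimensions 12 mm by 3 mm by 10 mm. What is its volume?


Shape: rectangular prism
l = 12 mm, w = 3 mm, h = 10 mm
Formula: V = l * w * h
V = 12 * 3 * 10
V = 36 * 10
V = 360
360 mm^3
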